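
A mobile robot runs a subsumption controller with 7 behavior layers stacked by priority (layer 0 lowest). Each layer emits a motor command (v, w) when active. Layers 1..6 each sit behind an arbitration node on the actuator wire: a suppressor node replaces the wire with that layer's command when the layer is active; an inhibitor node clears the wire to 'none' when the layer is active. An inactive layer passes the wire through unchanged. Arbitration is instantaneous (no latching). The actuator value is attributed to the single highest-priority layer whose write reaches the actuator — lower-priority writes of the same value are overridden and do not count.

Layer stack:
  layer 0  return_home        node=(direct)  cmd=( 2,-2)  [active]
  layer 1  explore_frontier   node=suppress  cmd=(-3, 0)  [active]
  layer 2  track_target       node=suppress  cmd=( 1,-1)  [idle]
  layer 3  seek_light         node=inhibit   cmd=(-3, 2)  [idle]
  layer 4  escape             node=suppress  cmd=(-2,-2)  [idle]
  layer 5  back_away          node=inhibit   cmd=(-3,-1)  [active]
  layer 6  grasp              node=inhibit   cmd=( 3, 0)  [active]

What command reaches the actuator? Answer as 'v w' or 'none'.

layer 0 (return_home) active — direct: (2, -2)
layer 1 (explore_frontier) active — suppresses: (-3, 0)
layer 2 (track_target) idle — unchanged: (-3, 0)
layer 3 (seek_light) idle — unchanged: (-3, 0)
layer 4 (escape) idle — unchanged: (-3, 0)
layer 5 (back_away) active — inhibits: none
layer 6 (grasp) active — inhibits: none
→ actuator none

none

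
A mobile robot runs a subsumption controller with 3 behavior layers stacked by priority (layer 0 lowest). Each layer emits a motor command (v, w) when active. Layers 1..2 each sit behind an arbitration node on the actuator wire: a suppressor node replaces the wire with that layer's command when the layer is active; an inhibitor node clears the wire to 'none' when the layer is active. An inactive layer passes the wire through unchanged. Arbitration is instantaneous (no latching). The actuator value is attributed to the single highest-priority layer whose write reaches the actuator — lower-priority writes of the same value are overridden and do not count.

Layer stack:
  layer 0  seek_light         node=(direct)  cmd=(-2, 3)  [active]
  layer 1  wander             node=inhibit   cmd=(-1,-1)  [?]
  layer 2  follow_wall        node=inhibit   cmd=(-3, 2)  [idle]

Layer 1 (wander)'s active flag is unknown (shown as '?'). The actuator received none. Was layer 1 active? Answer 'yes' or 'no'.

yes

If layer 1 is active=yes:
  actuator would be none
If layer 1 is active=no:
  actuator would be (-2, 3)
Observed none, so layer 1 was active.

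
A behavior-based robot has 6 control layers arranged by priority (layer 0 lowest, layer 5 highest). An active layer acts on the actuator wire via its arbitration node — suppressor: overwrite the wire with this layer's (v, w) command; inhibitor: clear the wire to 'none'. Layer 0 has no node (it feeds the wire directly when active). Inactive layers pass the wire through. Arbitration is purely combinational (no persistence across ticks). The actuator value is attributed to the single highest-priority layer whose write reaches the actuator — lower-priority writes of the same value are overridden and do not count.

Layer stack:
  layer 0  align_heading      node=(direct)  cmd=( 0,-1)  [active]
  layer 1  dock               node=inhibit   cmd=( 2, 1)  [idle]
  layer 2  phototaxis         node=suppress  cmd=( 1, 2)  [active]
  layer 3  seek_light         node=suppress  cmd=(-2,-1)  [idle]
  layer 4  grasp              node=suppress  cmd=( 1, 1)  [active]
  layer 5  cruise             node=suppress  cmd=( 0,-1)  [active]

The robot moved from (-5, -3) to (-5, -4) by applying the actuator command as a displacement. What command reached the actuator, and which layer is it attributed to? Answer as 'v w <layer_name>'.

displacement = (-5, -4) − (-5, -3) = (0, -1)
layer 0 (align_heading) active — direct: (0, -1)
layer 1 (dock) idle — unchanged: (0, -1)
layer 2 (phototaxis) active — suppresses: (1, 2)
layer 3 (seek_light) idle — unchanged: (1, 2)
layer 4 (grasp) active — suppresses: (1, 1)
layer 5 (cruise) active — suppresses: (0, -1)
→ actuator (0, -1) — from layer 5 (cruise)

0 -1 cruise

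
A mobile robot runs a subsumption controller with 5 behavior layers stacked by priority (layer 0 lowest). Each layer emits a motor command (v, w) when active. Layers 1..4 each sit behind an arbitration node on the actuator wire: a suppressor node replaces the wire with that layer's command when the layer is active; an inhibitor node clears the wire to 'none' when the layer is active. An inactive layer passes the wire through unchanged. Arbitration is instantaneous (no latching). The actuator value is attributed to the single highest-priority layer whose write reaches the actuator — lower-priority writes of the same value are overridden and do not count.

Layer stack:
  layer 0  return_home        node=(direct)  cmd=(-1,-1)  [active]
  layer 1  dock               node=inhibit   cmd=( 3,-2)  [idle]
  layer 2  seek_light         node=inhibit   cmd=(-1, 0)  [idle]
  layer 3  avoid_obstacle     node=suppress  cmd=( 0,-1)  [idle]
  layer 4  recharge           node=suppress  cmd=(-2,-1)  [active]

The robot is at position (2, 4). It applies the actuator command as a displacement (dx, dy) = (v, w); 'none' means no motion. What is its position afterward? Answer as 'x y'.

[0] return_home on; wire := (-1, -1)
[1] dock off; pass (-1, -1)
[2] seek_light off; pass (-1, -1)
[3] avoid_obstacle off; pass (-1, -1)
[4] recharge on (suppress); wire := (-2, -1)
output (-2, -1)
position: (2, 4) + (-2, -1) = (0, 3)

0 3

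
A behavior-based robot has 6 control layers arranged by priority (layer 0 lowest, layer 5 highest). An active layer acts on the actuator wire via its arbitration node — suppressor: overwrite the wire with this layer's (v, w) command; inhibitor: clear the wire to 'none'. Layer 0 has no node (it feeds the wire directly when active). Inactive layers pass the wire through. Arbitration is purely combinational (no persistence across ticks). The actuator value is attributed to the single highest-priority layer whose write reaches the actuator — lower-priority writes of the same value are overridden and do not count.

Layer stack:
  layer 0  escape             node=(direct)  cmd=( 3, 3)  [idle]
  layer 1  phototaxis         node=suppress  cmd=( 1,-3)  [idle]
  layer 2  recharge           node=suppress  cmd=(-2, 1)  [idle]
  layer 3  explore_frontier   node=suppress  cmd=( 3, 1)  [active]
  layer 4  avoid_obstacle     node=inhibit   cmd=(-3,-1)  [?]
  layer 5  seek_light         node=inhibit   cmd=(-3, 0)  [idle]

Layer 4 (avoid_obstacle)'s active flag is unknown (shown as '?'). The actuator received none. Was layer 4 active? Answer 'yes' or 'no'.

yes

If layer 4 is active=yes:
  actuator would be none
If layer 4 is active=no:
  actuator would be (3, 1)
Observed none, so layer 4 was active.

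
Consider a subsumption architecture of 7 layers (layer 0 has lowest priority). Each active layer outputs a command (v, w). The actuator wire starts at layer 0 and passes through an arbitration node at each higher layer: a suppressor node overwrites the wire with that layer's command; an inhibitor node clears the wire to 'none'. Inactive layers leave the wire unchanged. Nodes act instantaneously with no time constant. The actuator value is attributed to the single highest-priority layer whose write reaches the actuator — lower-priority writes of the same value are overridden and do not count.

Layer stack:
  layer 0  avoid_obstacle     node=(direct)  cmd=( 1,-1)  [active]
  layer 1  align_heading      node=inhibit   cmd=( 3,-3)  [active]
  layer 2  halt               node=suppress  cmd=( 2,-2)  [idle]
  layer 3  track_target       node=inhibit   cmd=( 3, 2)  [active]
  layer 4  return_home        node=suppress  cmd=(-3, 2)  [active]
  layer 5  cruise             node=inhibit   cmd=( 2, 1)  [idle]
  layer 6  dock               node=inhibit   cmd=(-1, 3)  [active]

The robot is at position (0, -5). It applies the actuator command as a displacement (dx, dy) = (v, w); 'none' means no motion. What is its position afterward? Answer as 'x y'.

0 -5

L0 avoid_obstacle: active, feeds wire = (1, -1)
L1 align_heading: active, inhibitor → wire = none
L2 halt: idle → wire stays none
L3 track_target: active, inhibitor → wire = none
L4 return_home: active, suppressor → wire = (-3, 2)
L5 cruise: idle → wire stays (-3, 2)
L6 dock: active, inhibitor → wire = none
actuator = none
position: (0, -5) + none = (0, -5)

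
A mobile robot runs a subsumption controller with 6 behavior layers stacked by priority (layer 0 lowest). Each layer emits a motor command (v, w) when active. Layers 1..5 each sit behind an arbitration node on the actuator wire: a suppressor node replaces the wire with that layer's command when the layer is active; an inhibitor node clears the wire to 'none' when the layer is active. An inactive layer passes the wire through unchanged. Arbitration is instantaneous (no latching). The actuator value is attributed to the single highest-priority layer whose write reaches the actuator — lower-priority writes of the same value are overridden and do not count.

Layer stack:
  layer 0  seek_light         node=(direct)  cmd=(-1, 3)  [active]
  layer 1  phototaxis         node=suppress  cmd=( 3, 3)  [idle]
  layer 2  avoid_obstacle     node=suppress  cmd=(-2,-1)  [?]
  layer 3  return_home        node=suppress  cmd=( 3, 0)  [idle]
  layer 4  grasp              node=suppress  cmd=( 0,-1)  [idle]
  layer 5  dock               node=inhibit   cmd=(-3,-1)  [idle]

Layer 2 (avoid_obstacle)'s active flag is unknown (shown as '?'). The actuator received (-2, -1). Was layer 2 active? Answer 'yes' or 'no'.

If layer 2 is active=yes:
  actuator would be (-2, -1)
If layer 2 is active=no:
  actuator would be (-1, 3)
Observed (-2, -1), so layer 2 was active.

yes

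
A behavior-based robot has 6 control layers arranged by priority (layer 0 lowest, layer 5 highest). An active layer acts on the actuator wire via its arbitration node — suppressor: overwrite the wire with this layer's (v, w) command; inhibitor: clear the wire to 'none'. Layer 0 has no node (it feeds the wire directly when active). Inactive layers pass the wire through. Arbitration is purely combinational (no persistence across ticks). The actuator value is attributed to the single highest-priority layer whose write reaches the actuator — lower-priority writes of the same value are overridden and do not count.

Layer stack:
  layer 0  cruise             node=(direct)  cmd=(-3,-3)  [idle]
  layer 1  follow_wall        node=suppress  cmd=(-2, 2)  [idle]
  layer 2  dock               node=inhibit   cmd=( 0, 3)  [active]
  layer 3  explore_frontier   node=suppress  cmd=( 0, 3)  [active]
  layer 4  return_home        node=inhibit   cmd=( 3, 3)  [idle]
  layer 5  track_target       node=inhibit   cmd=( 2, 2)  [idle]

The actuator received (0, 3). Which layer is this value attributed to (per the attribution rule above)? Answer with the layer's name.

layer 0 (cruise) idle — none
layer 1 (follow_wall) idle — unchanged: none
layer 2 (dock) active — inhibits: none
layer 3 (explore_frontier) active — suppresses: (0, 3)
layer 4 (return_home) idle — unchanged: (0, 3)
layer 5 (track_target) idle — unchanged: (0, 3)
→ actuator (0, 3)
last writer: layer 3 = explore_frontier

explore_frontier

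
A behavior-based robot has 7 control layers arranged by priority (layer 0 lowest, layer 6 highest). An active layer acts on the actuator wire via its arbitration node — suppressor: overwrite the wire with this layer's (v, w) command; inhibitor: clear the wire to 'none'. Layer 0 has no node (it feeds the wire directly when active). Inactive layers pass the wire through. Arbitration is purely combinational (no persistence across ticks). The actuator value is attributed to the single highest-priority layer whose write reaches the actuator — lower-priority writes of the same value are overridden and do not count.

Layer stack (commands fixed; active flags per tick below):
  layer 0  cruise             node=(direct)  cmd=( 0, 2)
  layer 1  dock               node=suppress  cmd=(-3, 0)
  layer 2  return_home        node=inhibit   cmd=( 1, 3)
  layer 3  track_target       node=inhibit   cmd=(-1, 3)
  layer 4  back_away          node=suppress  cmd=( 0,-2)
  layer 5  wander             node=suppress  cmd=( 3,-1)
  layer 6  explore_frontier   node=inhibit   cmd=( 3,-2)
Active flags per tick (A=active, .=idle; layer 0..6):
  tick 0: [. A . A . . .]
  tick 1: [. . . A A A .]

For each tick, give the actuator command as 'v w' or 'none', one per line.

none
3 -1

tick 0:
  layer 0 (cruise) idle — none
  layer 1 (dock) active — suppresses: (-3, 0)
  layer 2 (return_home) idle — unchanged: (-3, 0)
  layer 3 (track_target) active — inhibits: none
  layer 4 (back_away) idle — unchanged: none
  layer 5 (wander) idle — unchanged: none
  layer 6 (explore_frontier) idle — unchanged: none
  → actuator none
tick 1:
  layer 0 (cruise) idle — none
  layer 1 (dock) idle — unchanged: none
  layer 2 (return_home) idle — unchanged: none
  layer 3 (track_target) active — inhibits: none
  layer 4 (back_away) active — suppresses: (0, -2)
  layer 5 (wander) active — suppresses: (3, -1)
  layer 6 (explore_frontier) idle — unchanged: (3, -1)
  → actuator (3, -1)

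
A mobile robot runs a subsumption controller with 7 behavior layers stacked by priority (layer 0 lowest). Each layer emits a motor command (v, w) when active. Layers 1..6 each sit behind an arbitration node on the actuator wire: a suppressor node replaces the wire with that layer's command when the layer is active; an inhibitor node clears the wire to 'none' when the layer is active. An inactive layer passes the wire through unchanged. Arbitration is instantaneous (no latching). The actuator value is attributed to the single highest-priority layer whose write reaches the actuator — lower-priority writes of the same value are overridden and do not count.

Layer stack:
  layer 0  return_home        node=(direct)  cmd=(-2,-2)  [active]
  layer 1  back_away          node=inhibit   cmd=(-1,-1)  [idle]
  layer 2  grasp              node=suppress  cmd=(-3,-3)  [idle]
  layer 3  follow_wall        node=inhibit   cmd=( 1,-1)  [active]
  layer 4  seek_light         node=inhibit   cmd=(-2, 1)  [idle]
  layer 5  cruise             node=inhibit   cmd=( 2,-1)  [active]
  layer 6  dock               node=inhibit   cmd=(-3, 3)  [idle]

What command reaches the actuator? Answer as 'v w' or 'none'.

none

[0] return_home on; wire := (-2, -2)
[1] back_away off; pass (-2, -2)
[2] grasp off; pass (-2, -2)
[3] follow_wall on (inhibit); wire := none
[4] seek_light off; pass none
[5] cruise on (inhibit); wire := none
[6] dock off; pass none
output none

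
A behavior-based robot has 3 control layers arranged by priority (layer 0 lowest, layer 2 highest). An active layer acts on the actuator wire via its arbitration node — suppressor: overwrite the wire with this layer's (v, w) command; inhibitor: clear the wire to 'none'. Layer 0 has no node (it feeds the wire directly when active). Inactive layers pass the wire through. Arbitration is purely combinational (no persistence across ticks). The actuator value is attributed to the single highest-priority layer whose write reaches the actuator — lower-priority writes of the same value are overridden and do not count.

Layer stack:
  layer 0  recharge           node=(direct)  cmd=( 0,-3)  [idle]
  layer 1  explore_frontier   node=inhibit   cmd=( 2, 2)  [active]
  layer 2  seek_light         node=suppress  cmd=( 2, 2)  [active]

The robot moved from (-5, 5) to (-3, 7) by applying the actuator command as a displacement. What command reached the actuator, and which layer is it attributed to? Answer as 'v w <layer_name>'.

displacement = (-3, 7) − (-5, 5) = (2, 2)
[0] recharge off; wire := none
[1] explore_frontier on (inhibit); wire := none
[2] seek_light on (suppress); wire := (2, 2)
output (2, 2) — from layer 2 (seek_light)

2 2 seek_light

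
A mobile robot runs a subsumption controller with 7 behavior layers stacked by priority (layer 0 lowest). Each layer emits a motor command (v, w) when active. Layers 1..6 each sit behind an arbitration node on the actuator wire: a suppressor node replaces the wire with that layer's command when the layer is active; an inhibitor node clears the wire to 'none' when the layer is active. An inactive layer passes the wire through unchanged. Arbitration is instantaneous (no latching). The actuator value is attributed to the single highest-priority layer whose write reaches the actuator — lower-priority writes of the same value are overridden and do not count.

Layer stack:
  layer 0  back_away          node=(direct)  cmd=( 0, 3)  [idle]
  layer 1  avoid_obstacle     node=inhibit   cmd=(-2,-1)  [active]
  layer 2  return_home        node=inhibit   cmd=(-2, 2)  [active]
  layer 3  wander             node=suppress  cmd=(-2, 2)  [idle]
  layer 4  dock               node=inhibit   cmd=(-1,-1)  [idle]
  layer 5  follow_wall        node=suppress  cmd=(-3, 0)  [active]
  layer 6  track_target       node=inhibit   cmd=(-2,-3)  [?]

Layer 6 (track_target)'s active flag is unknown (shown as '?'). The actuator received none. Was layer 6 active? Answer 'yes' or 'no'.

If layer 6 is active=yes:
  actuator would be none
If layer 6 is active=no:
  actuator would be (-3, 0)
Observed none, so layer 6 was active.

yes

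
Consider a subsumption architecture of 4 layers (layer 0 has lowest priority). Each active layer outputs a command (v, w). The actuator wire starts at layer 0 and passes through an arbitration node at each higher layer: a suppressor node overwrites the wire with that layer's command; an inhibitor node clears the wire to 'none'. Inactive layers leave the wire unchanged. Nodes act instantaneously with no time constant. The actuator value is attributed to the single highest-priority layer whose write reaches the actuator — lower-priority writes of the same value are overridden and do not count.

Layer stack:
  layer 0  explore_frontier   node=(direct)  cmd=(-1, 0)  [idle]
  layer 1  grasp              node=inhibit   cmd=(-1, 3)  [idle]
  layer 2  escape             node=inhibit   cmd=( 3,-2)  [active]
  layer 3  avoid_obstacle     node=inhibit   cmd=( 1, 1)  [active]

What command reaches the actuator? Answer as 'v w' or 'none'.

none

layer 0 (explore_frontier) idle — none
layer 1 (grasp) idle — unchanged: none
layer 2 (escape) active — inhibits: none
layer 3 (avoid_obstacle) active — inhibits: none
→ actuator none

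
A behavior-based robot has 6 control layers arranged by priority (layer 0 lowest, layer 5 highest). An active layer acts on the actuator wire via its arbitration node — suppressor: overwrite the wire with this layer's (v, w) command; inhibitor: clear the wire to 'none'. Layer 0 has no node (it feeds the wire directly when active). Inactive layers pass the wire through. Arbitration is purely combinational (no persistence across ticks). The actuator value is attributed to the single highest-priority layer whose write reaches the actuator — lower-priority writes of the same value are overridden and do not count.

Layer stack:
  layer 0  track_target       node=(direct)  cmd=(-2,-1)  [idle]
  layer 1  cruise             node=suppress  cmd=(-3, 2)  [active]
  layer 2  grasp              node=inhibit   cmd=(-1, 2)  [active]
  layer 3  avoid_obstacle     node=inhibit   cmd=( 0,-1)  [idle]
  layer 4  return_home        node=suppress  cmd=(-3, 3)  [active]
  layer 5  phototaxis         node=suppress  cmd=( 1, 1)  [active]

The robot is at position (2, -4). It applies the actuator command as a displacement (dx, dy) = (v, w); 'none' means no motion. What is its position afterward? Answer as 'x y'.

L0 track_target: idle → wire = none
L1 cruise: active, suppressor → wire = (-3, 2)
L2 grasp: active, inhibitor → wire = none
L3 avoid_obstacle: idle → wire stays none
L4 return_home: active, suppressor → wire = (-3, 3)
L5 phototaxis: active, suppressor → wire = (1, 1)
actuator = (1, 1)
position: (2, -4) + (1, 1) = (3, -3)

3 -3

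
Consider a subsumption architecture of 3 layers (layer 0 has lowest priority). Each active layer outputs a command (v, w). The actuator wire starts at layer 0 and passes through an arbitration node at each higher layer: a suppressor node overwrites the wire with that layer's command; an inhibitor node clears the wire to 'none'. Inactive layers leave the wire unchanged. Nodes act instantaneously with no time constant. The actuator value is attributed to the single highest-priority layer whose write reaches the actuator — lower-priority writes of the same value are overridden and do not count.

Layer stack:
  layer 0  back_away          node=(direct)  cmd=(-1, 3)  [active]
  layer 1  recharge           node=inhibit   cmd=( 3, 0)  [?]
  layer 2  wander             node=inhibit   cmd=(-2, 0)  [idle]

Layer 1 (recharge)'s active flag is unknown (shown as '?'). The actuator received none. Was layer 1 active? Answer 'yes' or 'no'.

If layer 1 is active=yes:
  actuator would be none
If layer 1 is active=no:
  actuator would be (-1, 3)
Observed none, so layer 1 was active.

yes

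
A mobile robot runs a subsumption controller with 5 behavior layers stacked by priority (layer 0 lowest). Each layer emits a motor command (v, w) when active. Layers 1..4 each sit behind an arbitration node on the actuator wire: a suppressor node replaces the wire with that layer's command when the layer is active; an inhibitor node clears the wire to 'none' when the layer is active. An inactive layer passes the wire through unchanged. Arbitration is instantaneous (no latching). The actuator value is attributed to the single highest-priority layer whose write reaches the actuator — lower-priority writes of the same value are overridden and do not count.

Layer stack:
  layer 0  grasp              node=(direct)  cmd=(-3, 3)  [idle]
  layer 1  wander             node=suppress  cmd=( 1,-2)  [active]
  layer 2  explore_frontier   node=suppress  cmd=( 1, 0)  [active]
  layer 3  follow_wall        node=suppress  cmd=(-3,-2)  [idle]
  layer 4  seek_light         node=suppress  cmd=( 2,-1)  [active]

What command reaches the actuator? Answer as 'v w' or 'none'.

2 -1

L0 grasp: idle → wire = none
L1 wander: active, suppressor → wire = (1, -2)
L2 explore_frontier: active, suppressor → wire = (1, 0)
L3 follow_wall: idle → wire stays (1, 0)
L4 seek_light: active, suppressor → wire = (2, -1)
actuator = (2, -1)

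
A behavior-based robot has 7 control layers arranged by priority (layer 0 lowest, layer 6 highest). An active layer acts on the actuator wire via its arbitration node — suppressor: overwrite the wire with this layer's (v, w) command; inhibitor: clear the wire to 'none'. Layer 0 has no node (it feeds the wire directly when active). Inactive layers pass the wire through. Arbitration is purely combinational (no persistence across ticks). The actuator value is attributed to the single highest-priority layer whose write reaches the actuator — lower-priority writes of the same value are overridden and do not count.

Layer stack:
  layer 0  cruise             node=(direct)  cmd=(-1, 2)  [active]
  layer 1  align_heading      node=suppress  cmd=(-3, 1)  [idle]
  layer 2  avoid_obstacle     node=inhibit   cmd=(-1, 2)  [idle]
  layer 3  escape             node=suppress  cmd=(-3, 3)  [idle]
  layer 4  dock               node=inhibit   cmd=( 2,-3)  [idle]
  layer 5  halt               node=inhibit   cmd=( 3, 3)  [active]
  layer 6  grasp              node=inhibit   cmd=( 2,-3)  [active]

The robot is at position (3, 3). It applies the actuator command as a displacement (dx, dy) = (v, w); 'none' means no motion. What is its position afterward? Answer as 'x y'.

L0 cruise: active, feeds wire = (-1, 2)
L1 align_heading: idle → wire stays (-1, 2)
L2 avoid_obstacle: idle → wire stays (-1, 2)
L3 escape: idle → wire stays (-1, 2)
L4 dock: idle → wire stays (-1, 2)
L5 halt: active, inhibitor → wire = none
L6 grasp: active, inhibitor → wire = none
actuator = none
position: (3, 3) + none = (3, 3)

3 3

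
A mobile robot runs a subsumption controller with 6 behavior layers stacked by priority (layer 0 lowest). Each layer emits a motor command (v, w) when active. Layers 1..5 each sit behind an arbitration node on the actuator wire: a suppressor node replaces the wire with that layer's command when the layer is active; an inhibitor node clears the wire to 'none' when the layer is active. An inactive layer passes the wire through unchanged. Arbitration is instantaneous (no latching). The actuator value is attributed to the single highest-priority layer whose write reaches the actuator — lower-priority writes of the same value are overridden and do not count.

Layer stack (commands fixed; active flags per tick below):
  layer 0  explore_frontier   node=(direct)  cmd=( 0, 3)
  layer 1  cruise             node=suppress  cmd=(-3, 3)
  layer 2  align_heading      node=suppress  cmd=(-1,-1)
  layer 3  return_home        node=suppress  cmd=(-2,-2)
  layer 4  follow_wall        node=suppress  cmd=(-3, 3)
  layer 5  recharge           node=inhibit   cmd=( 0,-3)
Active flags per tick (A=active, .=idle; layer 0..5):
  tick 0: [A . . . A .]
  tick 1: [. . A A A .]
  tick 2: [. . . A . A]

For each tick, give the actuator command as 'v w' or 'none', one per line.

tick 0:
  L0 explore_frontier: active, feeds wire = (0, 3)
  L1 cruise: idle → wire stays (0, 3)
  L2 align_heading: idle → wire stays (0, 3)
  L3 return_home: idle → wire stays (0, 3)
  L4 follow_wall: active, suppressor → wire = (-3, 3)
  L5 recharge: idle → wire stays (-3, 3)
  actuator = (-3, 3)
tick 1:
  L0 explore_frontier: idle → wire = none
  L1 cruise: idle → wire stays none
  L2 align_heading: active, suppressor → wire = (-1, -1)
  L3 return_home: active, suppressor → wire = (-2, -2)
  L4 follow_wall: active, suppressor → wire = (-3, 3)
  L5 recharge: idle → wire stays (-3, 3)
  actuator = (-3, 3)
tick 2:
  L0 explore_frontier: idle → wire = none
  L1 cruise: idle → wire stays none
  L2 align_heading: idle → wire stays none
  L3 return_home: active, suppressor → wire = (-2, -2)
  L4 follow_wall: idle → wire stays (-2, -2)
  L5 recharge: active, inhibitor → wire = none
  actuator = none

-3 3
-3 3
none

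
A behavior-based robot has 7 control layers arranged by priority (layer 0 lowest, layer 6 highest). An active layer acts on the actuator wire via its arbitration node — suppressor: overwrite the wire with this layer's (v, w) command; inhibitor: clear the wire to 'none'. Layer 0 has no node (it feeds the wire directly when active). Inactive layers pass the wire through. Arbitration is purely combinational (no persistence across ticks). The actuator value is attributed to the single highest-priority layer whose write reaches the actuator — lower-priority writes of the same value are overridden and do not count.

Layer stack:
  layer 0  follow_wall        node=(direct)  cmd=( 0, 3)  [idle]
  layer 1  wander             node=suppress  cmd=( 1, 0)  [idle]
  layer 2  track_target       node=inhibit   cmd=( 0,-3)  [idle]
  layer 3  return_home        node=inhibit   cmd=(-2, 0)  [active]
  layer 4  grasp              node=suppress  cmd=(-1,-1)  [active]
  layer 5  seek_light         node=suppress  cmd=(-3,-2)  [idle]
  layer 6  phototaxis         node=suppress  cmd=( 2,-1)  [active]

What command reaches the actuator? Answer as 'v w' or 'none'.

2 -1

[0] follow_wall off; wire := none
[1] wander off; pass none
[2] track_target off; pass none
[3] return_home on (inhibit); wire := none
[4] grasp on (suppress); wire := (-1, -1)
[5] seek_light off; pass (-1, -1)
[6] phototaxis on (suppress); wire := (2, -1)
output (2, -1)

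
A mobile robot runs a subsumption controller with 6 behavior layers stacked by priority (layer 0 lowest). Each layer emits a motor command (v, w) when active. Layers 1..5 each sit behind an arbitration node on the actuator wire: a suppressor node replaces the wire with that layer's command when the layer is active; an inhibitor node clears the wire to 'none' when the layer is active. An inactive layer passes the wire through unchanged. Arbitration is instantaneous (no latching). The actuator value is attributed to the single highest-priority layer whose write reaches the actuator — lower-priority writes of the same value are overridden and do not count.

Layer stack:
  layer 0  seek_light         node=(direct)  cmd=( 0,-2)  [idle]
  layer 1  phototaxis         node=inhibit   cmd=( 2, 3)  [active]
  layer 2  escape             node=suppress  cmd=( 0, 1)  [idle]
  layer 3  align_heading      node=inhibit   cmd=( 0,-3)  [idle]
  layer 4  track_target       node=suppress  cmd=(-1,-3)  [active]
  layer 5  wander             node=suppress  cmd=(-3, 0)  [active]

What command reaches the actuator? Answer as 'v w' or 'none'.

-3 0

[0] seek_light off; wire := none
[1] phototaxis on (inhibit); wire := none
[2] escape off; pass none
[3] align_heading off; pass none
[4] track_target on (suppress); wire := (-1, -3)
[5] wander on (suppress); wire := (-3, 0)
output (-3, 0)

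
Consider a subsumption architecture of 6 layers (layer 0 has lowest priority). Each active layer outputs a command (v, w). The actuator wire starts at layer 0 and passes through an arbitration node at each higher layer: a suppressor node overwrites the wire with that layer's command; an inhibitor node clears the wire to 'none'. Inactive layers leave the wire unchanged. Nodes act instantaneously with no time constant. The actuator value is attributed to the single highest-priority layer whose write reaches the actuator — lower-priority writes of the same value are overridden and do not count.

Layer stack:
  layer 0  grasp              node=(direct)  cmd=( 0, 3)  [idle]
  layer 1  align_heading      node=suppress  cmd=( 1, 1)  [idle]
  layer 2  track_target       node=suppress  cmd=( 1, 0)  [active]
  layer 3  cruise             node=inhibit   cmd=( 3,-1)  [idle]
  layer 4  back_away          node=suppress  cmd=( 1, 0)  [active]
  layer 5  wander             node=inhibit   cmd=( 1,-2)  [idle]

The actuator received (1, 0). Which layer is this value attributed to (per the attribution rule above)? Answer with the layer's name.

layer 0 (grasp) idle — none
layer 1 (align_heading) idle — unchanged: none
layer 2 (track_target) active — suppresses: (1, 0)
layer 3 (cruise) idle — unchanged: (1, 0)
layer 4 (back_away) active — suppresses: (1, 0)
layer 5 (wander) idle — unchanged: (1, 0)
→ actuator (1, 0)
last writer: layer 4 = back_away

back_away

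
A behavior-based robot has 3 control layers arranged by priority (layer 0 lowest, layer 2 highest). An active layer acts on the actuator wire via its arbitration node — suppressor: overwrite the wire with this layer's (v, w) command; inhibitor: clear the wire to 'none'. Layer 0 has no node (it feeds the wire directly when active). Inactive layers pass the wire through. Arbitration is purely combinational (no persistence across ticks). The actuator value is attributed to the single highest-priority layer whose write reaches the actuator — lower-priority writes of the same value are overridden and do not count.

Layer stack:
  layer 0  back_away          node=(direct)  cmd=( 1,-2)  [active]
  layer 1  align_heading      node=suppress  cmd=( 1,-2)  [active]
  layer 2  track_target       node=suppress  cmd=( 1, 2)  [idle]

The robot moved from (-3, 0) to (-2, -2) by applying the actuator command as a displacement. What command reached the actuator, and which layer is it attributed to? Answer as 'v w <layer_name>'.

displacement = (-2, -2) − (-3, 0) = (1, -2)
layer 0 (back_away) active — direct: (1, -2)
layer 1 (align_heading) active — suppresses: (1, -2)
layer 2 (track_target) idle — unchanged: (1, -2)
→ actuator (1, -2) — from layer 1 (align_heading)

1 -2 align_heading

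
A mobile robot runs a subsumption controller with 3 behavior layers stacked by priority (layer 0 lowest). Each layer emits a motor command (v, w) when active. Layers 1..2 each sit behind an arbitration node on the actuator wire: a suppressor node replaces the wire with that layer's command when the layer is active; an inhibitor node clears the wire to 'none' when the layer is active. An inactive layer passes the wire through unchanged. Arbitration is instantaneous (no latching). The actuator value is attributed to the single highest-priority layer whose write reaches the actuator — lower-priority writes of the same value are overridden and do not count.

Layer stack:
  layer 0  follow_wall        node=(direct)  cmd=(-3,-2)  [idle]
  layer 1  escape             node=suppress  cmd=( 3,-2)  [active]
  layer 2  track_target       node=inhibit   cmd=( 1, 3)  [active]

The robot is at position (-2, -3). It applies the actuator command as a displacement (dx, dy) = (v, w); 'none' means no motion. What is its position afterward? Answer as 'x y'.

[0] follow_wall off; wire := none
[1] escape on (suppress); wire := (3, -2)
[2] track_target on (inhibit); wire := none
output none
position: (-2, -3) + none = (-2, -3)

-2 -3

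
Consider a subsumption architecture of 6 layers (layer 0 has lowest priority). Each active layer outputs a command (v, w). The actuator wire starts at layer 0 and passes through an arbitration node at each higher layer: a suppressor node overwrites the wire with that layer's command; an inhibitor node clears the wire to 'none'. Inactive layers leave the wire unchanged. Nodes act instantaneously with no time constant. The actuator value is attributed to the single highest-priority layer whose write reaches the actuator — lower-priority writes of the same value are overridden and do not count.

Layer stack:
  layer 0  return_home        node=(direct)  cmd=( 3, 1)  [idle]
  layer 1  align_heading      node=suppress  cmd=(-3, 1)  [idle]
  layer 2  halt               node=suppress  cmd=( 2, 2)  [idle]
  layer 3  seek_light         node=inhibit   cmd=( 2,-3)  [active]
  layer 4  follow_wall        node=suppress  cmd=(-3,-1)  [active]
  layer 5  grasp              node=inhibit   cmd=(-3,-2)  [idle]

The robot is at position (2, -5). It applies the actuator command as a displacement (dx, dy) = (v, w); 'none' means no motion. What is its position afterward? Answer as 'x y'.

-1 -6

L0 return_home: idle → wire = none
L1 align_heading: idle → wire stays none
L2 halt: idle → wire stays none
L3 seek_light: active, inhibitor → wire = none
L4 follow_wall: active, suppressor → wire = (-3, -1)
L5 grasp: idle → wire stays (-3, -1)
actuator = (-3, -1)
position: (2, -5) + (-3, -1) = (-1, -6)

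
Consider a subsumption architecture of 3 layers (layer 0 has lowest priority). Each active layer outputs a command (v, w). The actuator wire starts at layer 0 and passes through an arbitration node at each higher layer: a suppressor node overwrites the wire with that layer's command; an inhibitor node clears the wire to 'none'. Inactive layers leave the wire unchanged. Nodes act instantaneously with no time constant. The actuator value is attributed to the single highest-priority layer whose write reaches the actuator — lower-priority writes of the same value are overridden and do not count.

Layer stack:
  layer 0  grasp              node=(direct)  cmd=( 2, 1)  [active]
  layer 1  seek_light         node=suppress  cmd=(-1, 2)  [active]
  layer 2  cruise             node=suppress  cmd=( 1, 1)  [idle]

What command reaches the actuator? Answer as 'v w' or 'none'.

-1 2

L0 grasp: active, feeds wire = (2, 1)
L1 seek_light: active, suppressor → wire = (-1, 2)
L2 cruise: idle → wire stays (-1, 2)
actuator = (-1, 2)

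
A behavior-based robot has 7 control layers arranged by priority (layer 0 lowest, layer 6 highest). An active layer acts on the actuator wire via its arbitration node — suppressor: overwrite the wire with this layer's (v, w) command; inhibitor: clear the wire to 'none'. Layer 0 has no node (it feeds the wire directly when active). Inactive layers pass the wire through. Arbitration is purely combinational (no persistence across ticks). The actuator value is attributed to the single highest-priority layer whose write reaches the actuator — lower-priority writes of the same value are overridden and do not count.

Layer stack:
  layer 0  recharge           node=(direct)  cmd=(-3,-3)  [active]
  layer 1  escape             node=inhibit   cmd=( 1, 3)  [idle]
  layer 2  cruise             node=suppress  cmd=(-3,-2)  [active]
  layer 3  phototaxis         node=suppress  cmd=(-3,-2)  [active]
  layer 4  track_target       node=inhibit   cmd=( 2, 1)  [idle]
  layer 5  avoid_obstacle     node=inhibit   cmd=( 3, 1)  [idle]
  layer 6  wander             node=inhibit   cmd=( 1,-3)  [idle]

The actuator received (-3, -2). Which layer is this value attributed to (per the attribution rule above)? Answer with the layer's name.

layer 0 (recharge) active — direct: (-3, -3)
layer 1 (escape) idle — unchanged: (-3, -3)
layer 2 (cruise) active — suppresses: (-3, -2)
layer 3 (phototaxis) active — suppresses: (-3, -2)
layer 4 (track_target) idle — unchanged: (-3, -2)
layer 5 (avoid_obstacle) idle — unchanged: (-3, -2)
layer 6 (wander) idle — unchanged: (-3, -2)
→ actuator (-3, -2)
last writer: layer 3 = phototaxis

phototaxis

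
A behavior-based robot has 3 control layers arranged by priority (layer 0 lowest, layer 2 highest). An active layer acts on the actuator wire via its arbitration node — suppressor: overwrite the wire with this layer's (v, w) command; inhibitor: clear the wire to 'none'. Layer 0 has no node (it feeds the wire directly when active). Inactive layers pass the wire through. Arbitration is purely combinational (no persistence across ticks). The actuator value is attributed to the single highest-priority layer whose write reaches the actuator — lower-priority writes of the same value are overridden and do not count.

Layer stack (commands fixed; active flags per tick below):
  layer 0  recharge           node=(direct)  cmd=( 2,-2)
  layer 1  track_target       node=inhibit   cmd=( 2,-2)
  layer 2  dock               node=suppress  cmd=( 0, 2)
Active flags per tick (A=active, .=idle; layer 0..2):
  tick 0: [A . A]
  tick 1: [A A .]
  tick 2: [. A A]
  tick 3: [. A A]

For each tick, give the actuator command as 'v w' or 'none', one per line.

0 2
none
0 2
0 2

tick 0:
  [0] recharge on; wire := (2, -2)
  [1] track_target off; pass (2, -2)
  [2] dock on (suppress); wire := (0, 2)
  output (0, 2)
tick 1:
  [0] recharge on; wire := (2, -2)
  [1] track_target on (inhibit); wire := none
  [2] dock off; pass none
  output none
tick 2:
  [0] recharge off; wire := none
  [1] track_target on (inhibit); wire := none
  [2] dock on (suppress); wire := (0, 2)
  output (0, 2)
tick 3:
  [0] recharge off; wire := none
  [1] track_target on (inhibit); wire := none
  [2] dock on (suppress); wire := (0, 2)
  output (0, 2)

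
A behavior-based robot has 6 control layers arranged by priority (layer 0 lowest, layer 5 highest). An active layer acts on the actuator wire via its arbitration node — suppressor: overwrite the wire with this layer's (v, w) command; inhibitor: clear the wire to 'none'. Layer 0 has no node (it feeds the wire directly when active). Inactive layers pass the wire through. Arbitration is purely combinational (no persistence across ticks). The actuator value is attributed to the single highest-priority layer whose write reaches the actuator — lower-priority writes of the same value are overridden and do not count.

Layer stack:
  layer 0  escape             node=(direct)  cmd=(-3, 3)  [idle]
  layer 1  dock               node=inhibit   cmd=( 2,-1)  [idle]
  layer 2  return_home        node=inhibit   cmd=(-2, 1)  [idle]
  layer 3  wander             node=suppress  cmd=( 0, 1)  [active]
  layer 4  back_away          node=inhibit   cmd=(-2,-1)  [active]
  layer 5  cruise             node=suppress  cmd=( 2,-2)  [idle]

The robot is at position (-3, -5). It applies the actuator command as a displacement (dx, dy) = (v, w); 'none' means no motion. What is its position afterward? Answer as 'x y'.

-3 -5

L0 escape: idle → wire = none
L1 dock: idle → wire stays none
L2 return_home: idle → wire stays none
L3 wander: active, suppressor → wire = (0, 1)
L4 back_away: active, inhibitor → wire = none
L5 cruise: idle → wire stays none
actuator = none
position: (-3, -5) + none = (-3, -5)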